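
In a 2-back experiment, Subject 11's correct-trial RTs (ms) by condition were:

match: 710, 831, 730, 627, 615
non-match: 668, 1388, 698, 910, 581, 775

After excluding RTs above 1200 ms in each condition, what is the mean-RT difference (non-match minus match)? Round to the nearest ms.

24 ms

non-match: exclude 1388
M(match) = 3513/5 = 702.600
M(non-match) = 3632/5 = 726.400
Difference = 726.400 − 702.600 = 23.800 ms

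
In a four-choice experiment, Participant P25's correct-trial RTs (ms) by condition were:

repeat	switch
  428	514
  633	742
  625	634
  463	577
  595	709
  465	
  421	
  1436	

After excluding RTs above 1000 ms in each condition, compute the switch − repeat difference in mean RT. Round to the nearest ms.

repeat: exclude 1436
M(repeat) = 3630/7 = 518.571
M(switch) = 3176/5 = 635.200
Difference = 635.200 − 518.571 = 116.629 ms

117 ms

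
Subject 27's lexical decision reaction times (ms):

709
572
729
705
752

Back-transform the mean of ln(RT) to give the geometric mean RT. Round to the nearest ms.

690 ms

ln(RT): 6.5639, 6.3491, 6.5917, 6.5582, 6.6227
Mean ln(RT) = 32.6856/5 = 6.53712
Geometric mean = exp(6.53712) = 690.30 ms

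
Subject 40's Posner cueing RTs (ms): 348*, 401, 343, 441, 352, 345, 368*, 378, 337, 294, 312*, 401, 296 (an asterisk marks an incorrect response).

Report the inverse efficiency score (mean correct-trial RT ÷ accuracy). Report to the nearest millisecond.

466 ms

Correct trials (n=10): 401, 343, 441, 352, 345, 378, 337, 294, 401, 296
Mean correct RT = 3588/10 = 358.8000 ms
Proportion correct = 10/13
IES = 358.8000 / (10/13) = 466.440 ms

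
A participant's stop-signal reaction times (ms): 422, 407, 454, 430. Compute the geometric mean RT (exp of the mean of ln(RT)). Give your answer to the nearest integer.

ln(RT): 6.0450, 6.0088, 6.1181, 6.0638
Mean ln(RT) = 24.2357/4 = 6.05893
Geometric mean = exp(6.05893) = 427.92 ms

428 ms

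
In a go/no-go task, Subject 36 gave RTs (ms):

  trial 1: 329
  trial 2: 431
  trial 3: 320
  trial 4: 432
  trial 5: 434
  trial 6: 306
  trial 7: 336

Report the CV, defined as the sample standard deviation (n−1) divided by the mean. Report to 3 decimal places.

0.160

n = 7, Σ = 2588, M = 369.7143
Σ(x−M)² = 21093.429; s = √(21093.429/6) = 59.2923
CV = 59.2923 / 369.7143 = 0.16037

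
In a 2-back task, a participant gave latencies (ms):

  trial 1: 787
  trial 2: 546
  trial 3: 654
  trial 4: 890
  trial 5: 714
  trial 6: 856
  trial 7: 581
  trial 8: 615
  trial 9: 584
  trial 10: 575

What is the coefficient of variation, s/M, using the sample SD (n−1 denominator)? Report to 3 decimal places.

0.184

n = 10, Σ = 6802, M = 680.2000
Σ(x−M)² = 140579.600; s = √(140579.600/9) = 124.9798
CV = 124.9798 / 680.2000 = 0.18374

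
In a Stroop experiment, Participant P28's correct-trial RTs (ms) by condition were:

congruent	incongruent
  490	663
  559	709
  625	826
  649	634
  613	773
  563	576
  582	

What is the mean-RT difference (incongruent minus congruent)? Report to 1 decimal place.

113.8 ms

M(congruent) = 4081/7 = 583.000
M(incongruent) = 4181/6 = 696.833
Difference = 696.833 − 583.000 = 113.833 ms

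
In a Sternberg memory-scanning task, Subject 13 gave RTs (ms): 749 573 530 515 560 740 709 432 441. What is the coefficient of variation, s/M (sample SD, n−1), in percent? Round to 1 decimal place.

n = 9, Σ = 5249, M = 583.2222
Σ(x−M)² = 119107.556; s = √(119107.556/8) = 122.0182
CV = 122.0182 / 583.2222 = 0.20921 = 20.921%

20.9%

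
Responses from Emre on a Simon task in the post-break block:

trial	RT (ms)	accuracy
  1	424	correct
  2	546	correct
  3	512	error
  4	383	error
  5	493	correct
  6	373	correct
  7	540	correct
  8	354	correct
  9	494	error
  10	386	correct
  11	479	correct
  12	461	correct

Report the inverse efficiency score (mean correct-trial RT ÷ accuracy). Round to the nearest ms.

601 ms

Correct trials (n=9): 424, 546, 493, 373, 540, 354, 386, 479, 461
Mean correct RT = 4056/9 = 450.6667 ms
Proportion correct = 9/12
IES = 450.6667 / (9/12) = 600.889 ms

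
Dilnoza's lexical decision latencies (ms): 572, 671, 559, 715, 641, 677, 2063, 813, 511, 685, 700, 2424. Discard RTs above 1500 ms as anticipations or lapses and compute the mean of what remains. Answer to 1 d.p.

Excluded: 2063, 2424
Retained (n=10): Σ = 6544
Mean = 6544/10 = 654.4000

654.4 ms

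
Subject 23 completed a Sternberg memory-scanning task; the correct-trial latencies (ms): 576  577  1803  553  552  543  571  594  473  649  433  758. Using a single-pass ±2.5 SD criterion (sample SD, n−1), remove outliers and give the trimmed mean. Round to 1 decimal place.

570.8 ms

n = 12, ΣRT = 8082, M = 673.500
Σ(x−M)² = 1463509.00; s = √(1463509.00/11) = 364.755
Cutoffs: 673.500 ± 2.5·364.755 → [-238.4, 1585.4]
Outside: 1803 → excluded.
Retained (n=11): Σ = 6279, mean = 6279/11 = 570.818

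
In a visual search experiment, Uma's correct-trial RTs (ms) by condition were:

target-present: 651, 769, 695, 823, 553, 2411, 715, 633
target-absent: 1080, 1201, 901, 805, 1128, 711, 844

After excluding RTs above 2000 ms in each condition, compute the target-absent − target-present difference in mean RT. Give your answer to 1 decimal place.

target-present: exclude 2411
M(target-present) = 4839/7 = 691.286
M(target-absent) = 6670/7 = 952.857
Difference = 952.857 − 691.286 = 261.571 ms

261.6 ms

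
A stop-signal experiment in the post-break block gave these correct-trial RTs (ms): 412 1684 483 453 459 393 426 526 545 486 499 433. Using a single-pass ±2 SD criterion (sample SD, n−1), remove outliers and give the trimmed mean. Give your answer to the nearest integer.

n = 12, ΣRT = 6799, M = 566.583
Σ(x−M)² = 1384890.92; s = √(1384890.92/11) = 354.823
Cutoffs: 566.583 ± 2·354.823 → [-143.1, 1276.2]
Outside: 1684 → excluded.
Retained (n=11): Σ = 5115, mean = 5115/11 = 465.000

465 ms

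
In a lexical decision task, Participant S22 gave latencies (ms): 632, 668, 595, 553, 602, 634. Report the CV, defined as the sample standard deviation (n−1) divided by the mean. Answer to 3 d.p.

n = 6, Σ = 3684, M = 614.0000
Σ(x−M)² = 7866.000; s = √(7866.000/5) = 39.6636
CV = 39.6636 / 614.0000 = 0.06460

0.065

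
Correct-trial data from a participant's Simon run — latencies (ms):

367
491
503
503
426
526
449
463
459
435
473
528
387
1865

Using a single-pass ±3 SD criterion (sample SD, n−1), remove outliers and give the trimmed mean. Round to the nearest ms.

462 ms

n = 14, ΣRT = 7875, M = 562.500
Σ(x−M)² = 1856635.50; s = √(1856635.50/13) = 377.913
Cutoffs: 562.500 ± 3·377.913 → [-571.2, 1696.2]
Outside: 1865 → excluded.
Retained (n=13): Σ = 6010, mean = 6010/13 = 462.308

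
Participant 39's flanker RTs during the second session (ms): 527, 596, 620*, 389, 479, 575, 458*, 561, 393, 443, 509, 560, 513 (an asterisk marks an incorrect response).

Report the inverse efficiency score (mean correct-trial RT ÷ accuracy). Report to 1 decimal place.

595.7 ms

Correct trials (n=11): 527, 596, 389, 479, 575, 561, 393, 443, 509, 560, 513
Mean correct RT = 5545/11 = 504.0909 ms
Proportion correct = 11/13
IES = 504.0909 / (11/13) = 595.744 ms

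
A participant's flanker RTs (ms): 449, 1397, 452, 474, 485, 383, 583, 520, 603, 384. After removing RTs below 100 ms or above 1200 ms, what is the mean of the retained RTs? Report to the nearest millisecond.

481 ms

Excluded: 1397
Retained (n=9): Σ = 4333
Mean = 4333/9 = 481.4444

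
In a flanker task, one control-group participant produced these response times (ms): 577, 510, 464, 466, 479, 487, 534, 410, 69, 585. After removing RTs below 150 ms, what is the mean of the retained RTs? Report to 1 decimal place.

Excluded: 69
Retained (n=9): Σ = 4512
Mean = 4512/9 = 501.3333

501.3 ms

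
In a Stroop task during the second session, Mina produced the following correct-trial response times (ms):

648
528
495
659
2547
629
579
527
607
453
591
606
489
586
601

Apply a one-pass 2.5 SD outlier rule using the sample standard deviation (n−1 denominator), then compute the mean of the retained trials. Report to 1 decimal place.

n = 15, ΣRT = 10545, M = 703.000
Σ(x−M)² = 3694572.00; s = √(3694572.00/14) = 513.710
Cutoffs: 703.000 ± 2.5·513.710 → [-581.3, 1987.3]
Outside: 2547 → excluded.
Retained (n=14): Σ = 7998, mean = 7998/14 = 571.286

571.3 ms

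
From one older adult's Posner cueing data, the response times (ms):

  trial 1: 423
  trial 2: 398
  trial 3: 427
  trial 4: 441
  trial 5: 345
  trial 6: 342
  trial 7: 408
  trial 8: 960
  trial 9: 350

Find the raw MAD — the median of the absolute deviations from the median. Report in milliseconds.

33 ms

Sorted: 342, 345, 350, 398, 408, 423, 427, 441, 960 → median = 408
|x − 408|: 15, 10, 19, 33, 63, 66, 0, 552, 58
Sorted deviations: 0, 10, 15, 19, 33, 58, 63, 66, 552 → MAD = 33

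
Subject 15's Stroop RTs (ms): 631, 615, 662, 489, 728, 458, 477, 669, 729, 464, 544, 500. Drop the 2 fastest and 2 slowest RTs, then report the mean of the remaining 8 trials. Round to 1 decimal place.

Sorted: 458, 464, 477, 489, 500, 544, 615, 631, 662, 669, 728, 729
Drop lowest 2 (458, 464) and highest 2 (728, 729)
Remaining (n=8): Σ = 4587, mean = 4587/8 = 573.375

573.4 ms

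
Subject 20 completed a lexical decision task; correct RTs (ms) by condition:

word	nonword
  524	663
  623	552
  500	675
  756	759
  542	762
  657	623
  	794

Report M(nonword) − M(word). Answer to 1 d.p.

M(word) = 3602/6 = 600.333
M(nonword) = 4828/7 = 689.714
Difference = 689.714 − 600.333 = 89.381 ms

89.4 ms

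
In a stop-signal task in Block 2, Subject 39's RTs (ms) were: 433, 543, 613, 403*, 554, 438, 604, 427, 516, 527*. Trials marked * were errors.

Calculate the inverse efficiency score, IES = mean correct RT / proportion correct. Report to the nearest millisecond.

645 ms

Correct trials (n=8): 433, 543, 613, 554, 438, 604, 427, 516
Mean correct RT = 4128/8 = 516.0000 ms
Proportion correct = 8/10
IES = 516.0000 / (8/10) = 645.000 ms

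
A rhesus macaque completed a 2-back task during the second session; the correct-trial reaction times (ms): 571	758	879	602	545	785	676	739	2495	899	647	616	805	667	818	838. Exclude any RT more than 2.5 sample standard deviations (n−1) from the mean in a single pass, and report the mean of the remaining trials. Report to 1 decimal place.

n = 16, ΣRT = 13340, M = 833.750
Σ(x−M)² = 3125345.00; s = √(3125345.00/15) = 456.461
Cutoffs: 833.750 ± 2.5·456.461 → [-307.4, 1974.9]
Outside: 2495 → excluded.
Retained (n=15): Σ = 10845, mean = 10845/15 = 723.000

723.0 ms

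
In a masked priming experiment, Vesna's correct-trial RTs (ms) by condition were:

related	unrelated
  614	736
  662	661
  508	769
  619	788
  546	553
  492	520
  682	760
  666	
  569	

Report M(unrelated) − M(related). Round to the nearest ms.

89 ms

M(related) = 5358/9 = 595.333
M(unrelated) = 4787/7 = 683.857
Difference = 683.857 − 595.333 = 88.524 ms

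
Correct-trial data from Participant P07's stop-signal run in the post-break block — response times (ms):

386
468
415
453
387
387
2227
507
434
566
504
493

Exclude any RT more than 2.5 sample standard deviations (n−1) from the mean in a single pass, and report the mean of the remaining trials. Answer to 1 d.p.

n = 12, ΣRT = 7227, M = 602.250
Σ(x−M)² = 2914886.25; s = √(2914886.25/11) = 514.771
Cutoffs: 602.250 ± 2.5·514.771 → [-684.7, 1889.2]
Outside: 2227 → excluded.
Retained (n=11): Σ = 5000, mean = 5000/11 = 454.545

454.5 ms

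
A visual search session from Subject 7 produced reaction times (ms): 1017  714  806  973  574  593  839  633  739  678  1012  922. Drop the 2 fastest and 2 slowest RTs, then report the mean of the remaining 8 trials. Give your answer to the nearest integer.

788 ms

Sorted: 574, 593, 633, 678, 714, 739, 806, 839, 922, 973, 1012, 1017
Drop lowest 2 (574, 593) and highest 2 (1012, 1017)
Remaining (n=8): Σ = 6304, mean = 6304/8 = 788.000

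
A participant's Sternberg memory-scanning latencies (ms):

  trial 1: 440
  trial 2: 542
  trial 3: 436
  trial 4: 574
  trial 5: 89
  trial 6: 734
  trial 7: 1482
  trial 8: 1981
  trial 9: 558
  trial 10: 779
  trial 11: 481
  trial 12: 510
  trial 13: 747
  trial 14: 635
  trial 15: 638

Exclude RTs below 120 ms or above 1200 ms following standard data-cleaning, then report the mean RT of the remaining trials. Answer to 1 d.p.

Excluded: 89, 1482, 1981
Retained (n=12): Σ = 7074
Mean = 7074/12 = 589.5000

589.5 ms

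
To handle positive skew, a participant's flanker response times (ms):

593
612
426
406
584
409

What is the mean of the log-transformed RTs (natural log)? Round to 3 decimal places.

6.208

ln(RT): 6.3852, 6.4167, 6.0544, 6.0064, 6.3699, 6.0137
Σ ln(RT) = 37.2463
Mean = 37.2463/6 = 6.20772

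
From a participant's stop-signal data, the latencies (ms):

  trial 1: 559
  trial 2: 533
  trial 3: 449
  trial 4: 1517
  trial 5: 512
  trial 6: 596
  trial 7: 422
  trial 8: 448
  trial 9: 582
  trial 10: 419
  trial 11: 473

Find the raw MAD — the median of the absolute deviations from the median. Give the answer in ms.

Sorted: 419, 422, 448, 449, 473, 512, 533, 559, 582, 596, 1517 → median = 512
|x − 512|: 47, 21, 63, 1005, 0, 84, 90, 64, 70, 93, 39
Sorted deviations: 0, 21, 39, 47, 63, 64, 70, 84, 90, 93, 1005 → MAD = 64

64 ms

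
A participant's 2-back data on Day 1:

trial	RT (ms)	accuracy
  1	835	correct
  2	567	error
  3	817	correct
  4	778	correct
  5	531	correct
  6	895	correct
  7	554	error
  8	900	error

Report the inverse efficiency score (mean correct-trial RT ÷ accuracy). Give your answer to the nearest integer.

1234 ms

Correct trials (n=5): 835, 817, 778, 531, 895
Mean correct RT = 3856/5 = 771.2000 ms
Proportion correct = 5/8
IES = 771.2000 / (5/8) = 1233.920 ms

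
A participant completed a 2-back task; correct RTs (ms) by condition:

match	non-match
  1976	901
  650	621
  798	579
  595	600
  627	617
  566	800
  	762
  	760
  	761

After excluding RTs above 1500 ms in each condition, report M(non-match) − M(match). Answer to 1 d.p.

match: exclude 1976
M(match) = 3236/5 = 647.200
M(non-match) = 6401/9 = 711.222
Difference = 711.222 − 647.200 = 64.022 ms

64.0 ms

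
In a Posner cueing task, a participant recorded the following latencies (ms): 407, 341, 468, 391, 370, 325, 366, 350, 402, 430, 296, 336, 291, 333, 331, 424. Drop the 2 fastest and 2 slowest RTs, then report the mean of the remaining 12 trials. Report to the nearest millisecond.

Sorted: 291, 296, 325, 331, 333, 336, 341, 350, 366, 370, 391, 402, 407, 424, 430, 468
Drop lowest 2 (291, 296) and highest 2 (430, 468)
Remaining (n=12): Σ = 4376, mean = 4376/12 = 364.667

365 ms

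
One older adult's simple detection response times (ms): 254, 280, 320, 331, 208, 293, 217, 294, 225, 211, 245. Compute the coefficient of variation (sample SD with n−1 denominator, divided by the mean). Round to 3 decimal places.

0.170

n = 11, Σ = 2878, M = 261.6364
Σ(x−M)² = 19696.545; s = √(19696.545/10) = 44.3808
CV = 44.3808 / 261.6364 = 0.16963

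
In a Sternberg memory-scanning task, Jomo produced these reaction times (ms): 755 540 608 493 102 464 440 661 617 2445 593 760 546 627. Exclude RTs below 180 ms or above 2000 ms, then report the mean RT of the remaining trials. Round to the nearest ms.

592 ms

Excluded: 102, 2445
Retained (n=12): Σ = 7104
Mean = 7104/12 = 592.0000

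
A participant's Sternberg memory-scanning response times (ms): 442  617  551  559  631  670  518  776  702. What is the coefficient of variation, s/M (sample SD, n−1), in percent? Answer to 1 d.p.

n = 9, Σ = 5466, M = 607.3333
Σ(x−M)² = 82816.000; s = √(82816.000/8) = 101.7448
CV = 101.7448 / 607.3333 = 0.16753 = 16.753%

16.8%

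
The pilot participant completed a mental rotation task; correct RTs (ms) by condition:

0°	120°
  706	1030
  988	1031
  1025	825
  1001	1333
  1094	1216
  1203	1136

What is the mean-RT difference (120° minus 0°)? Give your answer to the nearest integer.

M(0°) = 6017/6 = 1002.833
M(120°) = 6571/6 = 1095.167
Difference = 1095.167 − 1002.833 = 92.333 ms

92 ms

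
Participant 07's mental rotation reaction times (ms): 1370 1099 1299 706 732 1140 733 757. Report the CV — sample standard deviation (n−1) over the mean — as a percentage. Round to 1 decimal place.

n = 8, Σ = 7836, M = 979.5000
Σ(x−M)² = 540938.000; s = √(540938.000/7) = 277.9872
CV = 277.9872 / 979.5000 = 0.28381 = 28.381%

28.4%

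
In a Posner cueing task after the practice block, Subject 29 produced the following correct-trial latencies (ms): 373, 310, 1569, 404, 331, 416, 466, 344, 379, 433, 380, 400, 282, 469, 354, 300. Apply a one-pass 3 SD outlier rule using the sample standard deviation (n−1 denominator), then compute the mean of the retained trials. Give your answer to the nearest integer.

n = 16, ΣRT = 7210, M = 450.625
Σ(x−M)² = 1379639.75; s = √(1379639.75/15) = 303.275
Cutoffs: 450.625 ± 3·303.275 → [-459.2, 1360.5]
Outside: 1569 → excluded.
Retained (n=15): Σ = 5641, mean = 5641/15 = 376.067

376 ms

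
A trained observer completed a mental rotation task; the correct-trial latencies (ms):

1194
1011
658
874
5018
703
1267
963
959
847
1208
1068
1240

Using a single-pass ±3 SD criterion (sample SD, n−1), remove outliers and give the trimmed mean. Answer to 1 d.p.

n = 13, ΣRT = 17010, M = 1308.462
Σ(x−M)² = 15369435.23; s = √(15369435.23/12) = 1131.718
Cutoffs: 1308.462 ± 3·1131.718 → [-2086.7, 4703.6]
Outside: 5018 → excluded.
Retained (n=12): Σ = 11992, mean = 11992/12 = 999.333

999.3 ms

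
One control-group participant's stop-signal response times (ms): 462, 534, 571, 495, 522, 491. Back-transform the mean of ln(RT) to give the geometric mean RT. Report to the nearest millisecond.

511 ms

ln(RT): 6.1356, 6.2804, 6.3474, 6.2046, 6.2577, 6.1964
Mean ln(RT) = 37.4220/6 = 6.23700
Geometric mean = exp(6.23700) = 511.32 ms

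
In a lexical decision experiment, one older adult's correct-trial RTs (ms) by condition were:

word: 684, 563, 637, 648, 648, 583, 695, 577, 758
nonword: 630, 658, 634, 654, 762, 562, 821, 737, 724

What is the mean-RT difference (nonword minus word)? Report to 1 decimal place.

M(word) = 5793/9 = 643.667
M(nonword) = 6182/9 = 686.889
Difference = 686.889 − 643.667 = 43.222 ms

43.2 ms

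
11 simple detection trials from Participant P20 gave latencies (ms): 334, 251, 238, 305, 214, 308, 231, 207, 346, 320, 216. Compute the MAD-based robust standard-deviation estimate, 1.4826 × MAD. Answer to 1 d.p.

65.2 ms

Sorted: 207, 214, 216, 231, 238, 251, 305, 308, 320, 334, 346 → median = 251
|x − 251| sorted: 0, 13, 20, 35, 37, 44, 54, 57, 69, 83, 95 → MAD = 44
Robust SD ≈ 1.4826 × 44 = 65.234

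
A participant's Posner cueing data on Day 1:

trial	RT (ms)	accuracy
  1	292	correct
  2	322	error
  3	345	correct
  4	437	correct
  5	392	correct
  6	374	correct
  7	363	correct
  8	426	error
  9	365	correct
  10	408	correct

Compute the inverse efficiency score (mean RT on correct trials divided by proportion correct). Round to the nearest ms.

465 ms

Correct trials (n=8): 292, 345, 437, 392, 374, 363, 365, 408
Mean correct RT = 2976/8 = 372.0000 ms
Proportion correct = 8/10
IES = 372.0000 / (8/10) = 465.000 ms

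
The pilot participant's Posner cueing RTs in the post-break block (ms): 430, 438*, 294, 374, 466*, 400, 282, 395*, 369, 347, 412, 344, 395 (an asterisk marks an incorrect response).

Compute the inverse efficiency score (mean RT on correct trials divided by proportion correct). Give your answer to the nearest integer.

474 ms

Correct trials (n=10): 430, 294, 374, 400, 282, 369, 347, 412, 344, 395
Mean correct RT = 3647/10 = 364.7000 ms
Proportion correct = 10/13
IES = 364.7000 / (10/13) = 474.110 ms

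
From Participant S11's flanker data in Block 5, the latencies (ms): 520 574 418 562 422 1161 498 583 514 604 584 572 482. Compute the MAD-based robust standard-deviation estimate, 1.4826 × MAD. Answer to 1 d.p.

Sorted: 418, 422, 482, 498, 514, 520, 562, 572, 574, 583, 584, 604, 1161 → median = 562
|x − 562| sorted: 0, 10, 12, 21, 22, 42, 42, 48, 64, 80, 140, 144, 599 → MAD = 42
Robust SD ≈ 1.4826 × 42 = 62.269

62.3 ms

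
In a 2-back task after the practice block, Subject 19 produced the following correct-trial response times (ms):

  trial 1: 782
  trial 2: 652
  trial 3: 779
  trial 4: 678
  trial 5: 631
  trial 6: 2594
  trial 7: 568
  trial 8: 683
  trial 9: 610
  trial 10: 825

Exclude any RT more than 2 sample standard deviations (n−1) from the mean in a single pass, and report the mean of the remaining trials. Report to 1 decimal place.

689.8 ms

n = 10, ΣRT = 8802, M = 880.200
Σ(x−M)² = 3324467.60; s = √(3324467.60/9) = 607.771
Cutoffs: 880.200 ± 2·607.771 → [-335.3, 2095.7]
Outside: 2594 → excluded.
Retained (n=9): Σ = 6208, mean = 6208/9 = 689.778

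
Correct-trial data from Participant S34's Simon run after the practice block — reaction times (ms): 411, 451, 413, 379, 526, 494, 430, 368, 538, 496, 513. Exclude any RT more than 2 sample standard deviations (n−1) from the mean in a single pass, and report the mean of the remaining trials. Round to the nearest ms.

456 ms

n = 11, ΣRT = 5019, M = 456.273
Σ(x−M)² = 36164.18; s = √(36164.18/10) = 60.137
Cutoffs: 456.273 ± 2·60.137 → [336.0, 576.5]
No RTs fall outside the cutoffs; all 11 retained. Mean = 5019/11 = 456.273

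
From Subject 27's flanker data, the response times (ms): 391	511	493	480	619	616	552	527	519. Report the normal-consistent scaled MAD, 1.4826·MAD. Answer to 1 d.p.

Sorted: 391, 480, 493, 511, 519, 527, 552, 616, 619 → median = 519
|x − 519| sorted: 0, 8, 8, 26, 33, 39, 97, 100, 128 → MAD = 33
Robust SD ≈ 1.4826 × 33 = 48.926

48.9 ms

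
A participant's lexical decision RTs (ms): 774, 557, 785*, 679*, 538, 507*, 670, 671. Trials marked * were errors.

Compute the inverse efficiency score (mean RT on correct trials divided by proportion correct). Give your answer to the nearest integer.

Correct trials (n=5): 774, 557, 538, 670, 671
Mean correct RT = 3210/5 = 642.0000 ms
Proportion correct = 5/8
IES = 642.0000 / (5/8) = 1027.200 ms

1027 ms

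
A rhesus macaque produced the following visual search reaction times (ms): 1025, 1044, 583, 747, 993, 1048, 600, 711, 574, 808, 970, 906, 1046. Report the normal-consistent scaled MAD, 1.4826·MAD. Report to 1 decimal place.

207.6 ms

Sorted: 574, 583, 600, 711, 747, 808, 906, 970, 993, 1025, 1044, 1046, 1048 → median = 906
|x − 906| sorted: 0, 64, 87, 98, 119, 138, 140, 142, 159, 195, 306, 323, 332 → MAD = 140
Robust SD ≈ 1.4826 × 140 = 207.564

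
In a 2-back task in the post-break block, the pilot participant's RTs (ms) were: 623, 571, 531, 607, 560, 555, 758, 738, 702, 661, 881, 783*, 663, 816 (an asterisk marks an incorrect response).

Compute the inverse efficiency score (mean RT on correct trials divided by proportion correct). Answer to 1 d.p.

Correct trials (n=13): 623, 571, 531, 607, 560, 555, 758, 738, 702, 661, 881, 663, 816
Mean correct RT = 8666/13 = 666.6154 ms
Proportion correct = 13/14
IES = 666.6154 / (13/14) = 717.893 ms

717.9 ms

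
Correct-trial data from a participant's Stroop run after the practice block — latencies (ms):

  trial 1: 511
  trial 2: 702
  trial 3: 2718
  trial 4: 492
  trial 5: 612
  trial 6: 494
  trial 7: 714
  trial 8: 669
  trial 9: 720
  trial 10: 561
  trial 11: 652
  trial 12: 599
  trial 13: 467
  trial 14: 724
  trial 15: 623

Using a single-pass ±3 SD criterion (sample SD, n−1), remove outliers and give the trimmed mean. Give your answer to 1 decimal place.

n = 15, ΣRT = 11258, M = 750.533
Σ(x−M)² = 4257365.73; s = √(4257365.73/14) = 551.450
Cutoffs: 750.533 ± 3·551.450 → [-903.8, 2404.9]
Outside: 2718 → excluded.
Retained (n=14): Σ = 8540, mean = 8540/14 = 610.000

610.0 ms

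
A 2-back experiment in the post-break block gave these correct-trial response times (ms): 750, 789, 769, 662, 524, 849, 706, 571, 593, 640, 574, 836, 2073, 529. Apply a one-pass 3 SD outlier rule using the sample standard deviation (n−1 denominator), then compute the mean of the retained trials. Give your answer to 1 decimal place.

n = 14, ΣRT = 10865, M = 776.071
Σ(x−M)² = 1969254.93; s = √(1969254.93/13) = 389.206
Cutoffs: 776.071 ± 3·389.206 → [-391.5, 1943.7]
Outside: 2073 → excluded.
Retained (n=13): Σ = 8792, mean = 8792/13 = 676.308

676.3 ms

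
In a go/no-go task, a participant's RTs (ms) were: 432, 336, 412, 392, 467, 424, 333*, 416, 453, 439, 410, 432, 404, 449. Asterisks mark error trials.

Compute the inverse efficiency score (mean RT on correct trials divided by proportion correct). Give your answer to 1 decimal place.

Correct trials (n=13): 432, 336, 412, 392, 467, 424, 416, 453, 439, 410, 432, 404, 449
Mean correct RT = 5466/13 = 420.4615 ms
Proportion correct = 13/14
IES = 420.4615 / (13/14) = 452.805 ms

452.8 ms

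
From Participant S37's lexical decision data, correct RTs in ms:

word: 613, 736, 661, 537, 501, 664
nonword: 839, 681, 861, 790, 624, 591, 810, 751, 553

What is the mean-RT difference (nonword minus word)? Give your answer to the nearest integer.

M(word) = 3712/6 = 618.667
M(nonword) = 6500/9 = 722.222
Difference = 722.222 − 618.667 = 103.556 ms

104 ms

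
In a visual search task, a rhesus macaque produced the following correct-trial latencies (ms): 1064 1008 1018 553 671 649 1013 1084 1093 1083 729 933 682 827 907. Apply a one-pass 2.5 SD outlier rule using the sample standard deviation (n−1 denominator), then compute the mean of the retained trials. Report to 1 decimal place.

887.6 ms

n = 15, ΣRT = 13314, M = 887.600
Σ(x−M)² = 486623.60; s = √(486623.60/14) = 186.437
Cutoffs: 887.600 ± 2.5·186.437 → [421.5, 1353.7]
No RTs fall outside the cutoffs; all 15 retained. Mean = 13314/15 = 887.600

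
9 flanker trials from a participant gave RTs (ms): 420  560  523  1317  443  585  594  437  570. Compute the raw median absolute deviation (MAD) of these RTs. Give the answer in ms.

Sorted: 420, 437, 443, 523, 560, 570, 585, 594, 1317 → median = 560
|x − 560|: 140, 0, 37, 757, 117, 25, 34, 123, 10
Sorted deviations: 0, 10, 25, 34, 37, 117, 123, 140, 757 → MAD = 37

37 ms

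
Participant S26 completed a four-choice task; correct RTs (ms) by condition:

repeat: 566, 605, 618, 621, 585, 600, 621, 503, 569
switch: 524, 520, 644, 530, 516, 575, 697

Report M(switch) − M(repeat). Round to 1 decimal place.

M(repeat) = 5288/9 = 587.556
M(switch) = 4006/7 = 572.286
Difference = 572.286 − 587.556 = -15.270 ms

-15.3 ms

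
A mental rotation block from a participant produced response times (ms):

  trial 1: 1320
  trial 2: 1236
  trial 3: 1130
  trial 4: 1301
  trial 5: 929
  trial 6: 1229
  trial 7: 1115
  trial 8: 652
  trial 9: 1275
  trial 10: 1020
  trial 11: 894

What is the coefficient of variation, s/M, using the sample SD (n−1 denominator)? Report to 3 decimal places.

n = 11, Σ = 12101, M = 1100.0909
Σ(x−M)² = 434468.909; s = √(434468.909/10) = 208.4392
CV = 208.4392 / 1100.0909 = 0.18947

0.189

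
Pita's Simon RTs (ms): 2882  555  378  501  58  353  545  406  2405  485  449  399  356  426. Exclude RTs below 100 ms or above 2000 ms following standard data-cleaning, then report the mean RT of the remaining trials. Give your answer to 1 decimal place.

Excluded: 58, 2405, 2882
Retained (n=11): Σ = 4853
Mean = 4853/11 = 441.1818

441.2 ms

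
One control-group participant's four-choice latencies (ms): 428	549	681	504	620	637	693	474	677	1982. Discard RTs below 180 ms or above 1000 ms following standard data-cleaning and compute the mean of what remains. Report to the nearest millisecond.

Excluded: 1982
Retained (n=9): Σ = 5263
Mean = 5263/9 = 584.7778

585 ms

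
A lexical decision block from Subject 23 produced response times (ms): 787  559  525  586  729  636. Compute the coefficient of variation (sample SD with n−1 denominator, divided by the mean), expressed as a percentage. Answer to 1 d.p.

n = 6, Σ = 3822, M = 637.0000
Σ(x−M)² = 52194.000; s = √(52194.000/5) = 102.1704
CV = 102.1704 / 637.0000 = 0.16039 = 16.039%

16.0%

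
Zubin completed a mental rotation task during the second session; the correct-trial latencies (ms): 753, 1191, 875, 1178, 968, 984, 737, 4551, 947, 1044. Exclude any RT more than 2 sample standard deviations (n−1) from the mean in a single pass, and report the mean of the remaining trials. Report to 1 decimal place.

964.1 ms

n = 10, ΣRT = 13228, M = 1322.800
Σ(x−M)² = 11787595.60; s = √(11787595.60/9) = 1144.436
Cutoffs: 1322.800 ± 2·1144.436 → [-966.1, 3611.7]
Outside: 4551 → excluded.
Retained (n=9): Σ = 8677, mean = 8677/9 = 964.111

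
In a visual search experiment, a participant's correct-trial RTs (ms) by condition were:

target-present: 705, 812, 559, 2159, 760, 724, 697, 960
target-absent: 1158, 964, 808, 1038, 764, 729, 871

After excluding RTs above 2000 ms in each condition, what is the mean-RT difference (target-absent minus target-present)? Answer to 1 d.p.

target-present: exclude 2159
M(target-present) = 5217/7 = 745.286
M(target-absent) = 6332/7 = 904.571
Difference = 904.571 − 745.286 = 159.286 ms

159.3 ms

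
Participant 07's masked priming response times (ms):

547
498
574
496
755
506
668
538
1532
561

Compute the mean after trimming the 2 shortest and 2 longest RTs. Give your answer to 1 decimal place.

565.7 ms

Sorted: 496, 498, 506, 538, 547, 561, 574, 668, 755, 1532
Drop lowest 2 (496, 498) and highest 2 (755, 1532)
Remaining (n=6): Σ = 3394, mean = 3394/6 = 565.667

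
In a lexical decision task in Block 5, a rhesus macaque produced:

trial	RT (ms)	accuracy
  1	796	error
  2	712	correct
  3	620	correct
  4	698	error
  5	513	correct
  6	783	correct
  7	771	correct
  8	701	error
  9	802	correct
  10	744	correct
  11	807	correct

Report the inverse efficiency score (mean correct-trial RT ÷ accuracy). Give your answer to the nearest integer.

989 ms

Correct trials (n=8): 712, 620, 513, 783, 771, 802, 744, 807
Mean correct RT = 5752/8 = 719.0000 ms
Proportion correct = 8/11
IES = 719.0000 / (8/11) = 988.625 ms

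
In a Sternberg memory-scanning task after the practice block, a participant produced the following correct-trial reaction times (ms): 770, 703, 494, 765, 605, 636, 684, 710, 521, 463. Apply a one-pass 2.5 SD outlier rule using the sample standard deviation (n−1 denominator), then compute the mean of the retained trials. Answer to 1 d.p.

635.1 ms

n = 10, ΣRT = 6351, M = 635.100
Σ(x−M)² = 111136.90; s = √(111136.90/9) = 111.124
Cutoffs: 635.100 ± 2.5·111.124 → [357.3, 912.9]
No RTs fall outside the cutoffs; all 10 retained. Mean = 6351/10 = 635.100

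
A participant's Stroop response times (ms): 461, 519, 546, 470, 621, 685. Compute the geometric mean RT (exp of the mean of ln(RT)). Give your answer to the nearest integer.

545 ms

ln(RT): 6.1334, 6.2519, 6.3026, 6.1527, 6.4313, 6.5294
Mean ln(RT) = 37.8014/6 = 6.30023
Geometric mean = exp(6.30023) = 544.70 ms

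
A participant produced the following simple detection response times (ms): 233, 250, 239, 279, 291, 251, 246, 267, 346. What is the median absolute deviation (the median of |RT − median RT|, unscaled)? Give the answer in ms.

16 ms

Sorted: 233, 239, 246, 250, 251, 267, 279, 291, 346 → median = 251
|x − 251|: 18, 1, 12, 28, 40, 0, 5, 16, 95
Sorted deviations: 0, 1, 5, 12, 16, 18, 28, 40, 95 → MAD = 16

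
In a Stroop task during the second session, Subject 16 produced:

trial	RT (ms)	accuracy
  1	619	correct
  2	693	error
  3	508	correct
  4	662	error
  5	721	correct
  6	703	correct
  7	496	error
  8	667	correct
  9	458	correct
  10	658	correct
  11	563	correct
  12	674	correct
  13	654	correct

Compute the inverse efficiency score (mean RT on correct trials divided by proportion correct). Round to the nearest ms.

Correct trials (n=10): 619, 508, 721, 703, 667, 458, 658, 563, 674, 654
Mean correct RT = 6225/10 = 622.5000 ms
Proportion correct = 10/13
IES = 622.5000 / (10/13) = 809.250 ms

809 ms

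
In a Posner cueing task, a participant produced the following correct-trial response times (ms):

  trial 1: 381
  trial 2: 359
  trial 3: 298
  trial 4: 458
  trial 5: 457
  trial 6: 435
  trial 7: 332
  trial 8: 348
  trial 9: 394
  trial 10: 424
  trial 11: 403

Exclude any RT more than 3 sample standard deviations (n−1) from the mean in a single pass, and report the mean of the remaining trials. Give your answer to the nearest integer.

390 ms

n = 11, ΣRT = 4289, M = 389.909
Σ(x−M)² = 27112.91; s = √(27112.91/10) = 52.070
Cutoffs: 389.909 ± 3·52.070 → [233.7, 546.1]
No RTs fall outside the cutoffs; all 11 retained. Mean = 4289/11 = 389.909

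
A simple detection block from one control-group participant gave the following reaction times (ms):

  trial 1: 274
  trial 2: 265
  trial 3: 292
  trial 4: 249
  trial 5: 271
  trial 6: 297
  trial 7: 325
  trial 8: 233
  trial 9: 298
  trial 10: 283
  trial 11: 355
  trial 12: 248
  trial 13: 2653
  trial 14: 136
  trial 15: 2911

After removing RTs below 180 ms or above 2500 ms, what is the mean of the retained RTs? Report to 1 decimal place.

282.5 ms

Excluded: 136, 2653, 2911
Retained (n=12): Σ = 3390
Mean = 3390/12 = 282.5000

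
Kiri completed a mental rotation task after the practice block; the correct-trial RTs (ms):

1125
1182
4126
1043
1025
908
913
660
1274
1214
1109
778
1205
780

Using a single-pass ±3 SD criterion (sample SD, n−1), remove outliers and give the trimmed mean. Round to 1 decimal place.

1016.6 ms

n = 14, ΣRT = 17342, M = 1238.714
Σ(x−M)² = 9429410.86; s = √(9429410.86/13) = 851.669
Cutoffs: 1238.714 ± 3·851.669 → [-1316.3, 3793.7]
Outside: 4126 → excluded.
Retained (n=13): Σ = 13216, mean = 13216/13 = 1016.615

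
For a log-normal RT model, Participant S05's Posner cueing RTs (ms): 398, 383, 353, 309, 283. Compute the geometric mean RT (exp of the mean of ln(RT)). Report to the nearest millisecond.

ln(RT): 5.9865, 5.9480, 5.8665, 5.7333, 5.6454
Mean ln(RT) = 29.1797/5 = 5.83595
Geometric mean = exp(5.83595) = 342.39 ms

342 ms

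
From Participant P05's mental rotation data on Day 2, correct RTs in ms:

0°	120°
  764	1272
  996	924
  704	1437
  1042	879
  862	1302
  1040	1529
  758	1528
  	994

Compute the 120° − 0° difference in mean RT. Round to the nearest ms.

M(0°) = 6166/7 = 880.857
M(120°) = 9865/8 = 1233.125
Difference = 1233.125 − 880.857 = 352.268 ms

352 ms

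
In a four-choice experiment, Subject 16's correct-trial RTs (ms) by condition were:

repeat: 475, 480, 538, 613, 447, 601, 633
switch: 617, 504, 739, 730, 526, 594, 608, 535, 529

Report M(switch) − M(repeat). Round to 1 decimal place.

57.0 ms

M(repeat) = 3787/7 = 541.000
M(switch) = 5382/9 = 598.000
Difference = 598.000 − 541.000 = 57.000 ms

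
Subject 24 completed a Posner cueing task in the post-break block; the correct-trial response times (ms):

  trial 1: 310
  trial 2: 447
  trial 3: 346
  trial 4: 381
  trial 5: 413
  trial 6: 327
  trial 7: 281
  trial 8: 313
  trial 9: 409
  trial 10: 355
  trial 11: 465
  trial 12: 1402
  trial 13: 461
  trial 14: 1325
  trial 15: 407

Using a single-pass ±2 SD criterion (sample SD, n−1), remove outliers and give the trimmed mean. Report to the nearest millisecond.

n = 15, ΣRT = 7642, M = 509.467
Σ(x−M)² = 1730799.73; s = √(1730799.73/14) = 351.609
Cutoffs: 509.467 ± 2·351.609 → [-193.8, 1212.7]
Outside: 1325, 1402 → excluded.
Retained (n=13): Σ = 4915, mean = 4915/13 = 378.077

378 ms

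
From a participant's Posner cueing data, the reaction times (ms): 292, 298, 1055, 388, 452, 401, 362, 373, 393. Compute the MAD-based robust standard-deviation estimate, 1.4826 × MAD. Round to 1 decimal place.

Sorted: 292, 298, 362, 373, 388, 393, 401, 452, 1055 → median = 388
|x − 388| sorted: 0, 5, 13, 15, 26, 64, 90, 96, 667 → MAD = 26
Robust SD ≈ 1.4826 × 26 = 38.548

38.5 ms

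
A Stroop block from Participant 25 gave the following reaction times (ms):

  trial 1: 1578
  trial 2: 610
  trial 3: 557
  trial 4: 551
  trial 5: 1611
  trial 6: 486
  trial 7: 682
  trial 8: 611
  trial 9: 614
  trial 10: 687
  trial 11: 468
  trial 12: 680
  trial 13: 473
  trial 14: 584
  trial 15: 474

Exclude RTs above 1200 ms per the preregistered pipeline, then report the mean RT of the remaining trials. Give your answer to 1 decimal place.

575.2 ms

Excluded: 1578, 1611
Retained (n=13): Σ = 7477
Mean = 7477/13 = 575.1538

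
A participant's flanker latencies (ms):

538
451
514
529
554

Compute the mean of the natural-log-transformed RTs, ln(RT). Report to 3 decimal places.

ln(RT): 6.2879, 6.1115, 6.2422, 6.2710, 6.3172
Σ ln(RT) = 31.2297
Mean = 31.2297/5 = 6.24594

6.246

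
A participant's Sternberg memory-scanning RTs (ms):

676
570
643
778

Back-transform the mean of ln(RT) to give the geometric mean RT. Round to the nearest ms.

663 ms

ln(RT): 6.5162, 6.3456, 6.4661, 6.6567
Mean ln(RT) = 25.9847/4 = 6.49618
Geometric mean = exp(6.49618) = 662.60 ms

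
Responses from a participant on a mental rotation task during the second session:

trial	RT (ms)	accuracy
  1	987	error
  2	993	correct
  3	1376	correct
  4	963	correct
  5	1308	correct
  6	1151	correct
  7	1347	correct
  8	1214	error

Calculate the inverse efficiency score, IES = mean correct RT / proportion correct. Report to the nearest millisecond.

Correct trials (n=6): 993, 1376, 963, 1308, 1151, 1347
Mean correct RT = 7138/6 = 1189.6667 ms
Proportion correct = 6/8
IES = 1189.6667 / (6/8) = 1586.222 ms

1586 ms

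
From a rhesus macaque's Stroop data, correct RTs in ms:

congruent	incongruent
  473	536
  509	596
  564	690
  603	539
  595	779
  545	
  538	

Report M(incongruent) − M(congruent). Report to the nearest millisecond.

81 ms

M(congruent) = 3827/7 = 546.714
M(incongruent) = 3140/5 = 628.000
Difference = 628.000 − 546.714 = 81.286 ms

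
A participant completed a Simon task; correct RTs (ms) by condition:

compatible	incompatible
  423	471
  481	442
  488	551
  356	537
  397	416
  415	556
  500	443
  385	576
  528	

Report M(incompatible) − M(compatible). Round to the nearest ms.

58 ms

M(compatible) = 3973/9 = 441.444
M(incompatible) = 3992/8 = 499.000
Difference = 499.000 − 441.444 = 57.556 ms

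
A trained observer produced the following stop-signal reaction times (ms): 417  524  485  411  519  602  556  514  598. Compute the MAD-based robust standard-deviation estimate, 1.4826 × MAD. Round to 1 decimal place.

54.9 ms

Sorted: 411, 417, 485, 514, 519, 524, 556, 598, 602 → median = 519
|x − 519| sorted: 0, 5, 5, 34, 37, 79, 83, 102, 108 → MAD = 37
Robust SD ≈ 1.4826 × 37 = 54.856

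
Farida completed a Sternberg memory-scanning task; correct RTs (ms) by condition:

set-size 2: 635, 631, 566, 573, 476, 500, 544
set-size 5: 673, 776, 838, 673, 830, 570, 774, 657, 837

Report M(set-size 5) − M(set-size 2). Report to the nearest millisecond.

176 ms

M(set-size 2) = 3925/7 = 560.714
M(set-size 5) = 6628/9 = 736.444
Difference = 736.444 − 560.714 = 175.730 ms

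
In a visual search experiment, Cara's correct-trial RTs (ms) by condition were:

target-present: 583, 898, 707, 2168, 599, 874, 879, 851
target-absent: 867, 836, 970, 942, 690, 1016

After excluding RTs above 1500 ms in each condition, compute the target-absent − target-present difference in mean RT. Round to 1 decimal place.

116.7 ms

target-present: exclude 2168
M(target-present) = 5391/7 = 770.143
M(target-absent) = 5321/6 = 886.833
Difference = 886.833 − 770.143 = 116.690 ms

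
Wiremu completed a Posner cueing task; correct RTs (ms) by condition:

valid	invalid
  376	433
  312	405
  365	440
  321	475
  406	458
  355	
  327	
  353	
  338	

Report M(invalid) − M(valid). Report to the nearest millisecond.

92 ms

M(valid) = 3153/9 = 350.333
M(invalid) = 2211/5 = 442.200
Difference = 442.200 − 350.333 = 91.867 ms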